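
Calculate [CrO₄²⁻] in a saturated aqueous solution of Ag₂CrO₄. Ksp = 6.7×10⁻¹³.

Ag₂CrO₄(s) ⇌ 2 Ag⁺(aq) + CrO₄²⁻(aq)
Call the molar solubility s, so that [Ag⁺] = 2s and [CrO₄²⁻] = s.
Ksp = [Ag⁺]^2[CrO₄²⁻] = (2s)^2 · s = 4s^3 = 6.7×10⁻¹³
s = 5.5×10⁻⁵ M
[CrO₄²⁻] = s = 5.5×10⁻⁵ M

5.5×10⁻⁵ M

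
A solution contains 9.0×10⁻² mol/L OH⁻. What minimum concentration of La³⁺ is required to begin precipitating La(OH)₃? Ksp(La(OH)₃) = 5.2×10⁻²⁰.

Each salt precipitates once Q = Ksp for that salt.
La(OH)₃(s) ⇌ La³⁺(aq) + 3 OH⁻(aq)
Ksp = [La³⁺][OH⁻]^3 = [La³⁺](9.0×10⁻²)^3
[La³⁺] = 5.2×10⁻²⁰ / (9.0×10⁻²)^3 = 7.1×10⁻¹⁷
[La³⁺] = 7.1×10⁻¹⁷ mol/L

7.1×10⁻¹⁷ M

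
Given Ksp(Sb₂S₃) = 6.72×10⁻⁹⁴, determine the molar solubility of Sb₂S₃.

Sb₂S₃(s) ⇌ 2 Sb³⁺(aq) + 3 S²⁻(aq)
With molar solubility s: [Sb³⁺] = 2s, [S²⁻] = 3s.
Ksp = [Sb³⁺]^2[S²⁻]^3 = (2s)^2 · (3s)^3 = 108s^5
108s^5 = 6.72×10⁻⁹⁴  ⇒  s^5 = 6.22×10⁻⁹⁶
Taking the 5th root, s = 9.09×10⁻²⁰ mol L⁻¹.

9.09×10⁻²⁰ M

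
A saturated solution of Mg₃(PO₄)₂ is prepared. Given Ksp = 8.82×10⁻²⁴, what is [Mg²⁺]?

2.88×10⁻⁵ M

Mg₃(PO₄)₂(s) ⇌ 3 Mg²⁺(aq) + 2 PO₄³⁻(aq)
For each mole of Mg₃(PO₄)₂ that dissolves per liter, [Mg²⁺] = 3s and [PO₄³⁻] = 2s; let s denote this solubility.
Ksp = [Mg²⁺]^3[PO₄³⁻]^2 = (3s)^3 · (2s)^2 = 108s^5 = 8.82×10⁻²⁴
s = 9.60×10⁻⁶ mol L⁻¹
[Mg²⁺] = 3s = 2.88×10⁻⁵ mol L⁻¹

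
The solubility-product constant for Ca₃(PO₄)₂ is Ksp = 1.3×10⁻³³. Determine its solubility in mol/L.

1.0×10⁻⁷ M

Ca₃(PO₄)₂(s) ⇌ 3 Ca²⁺(aq) + 2 PO₄³⁻(aq)
Call the molar solubility s, so that [Ca²⁺] = 3s and [PO₄³⁻] = 2s.
Ksp = [Ca²⁺]^3[PO₄³⁻]^2 = (3s)^3 · (2s)^2 = 108s^5
108s^5 = 1.3×10⁻³³  ⇒  s^5 = 1.2×10⁻³⁵
s = 1.0×10⁻⁷ M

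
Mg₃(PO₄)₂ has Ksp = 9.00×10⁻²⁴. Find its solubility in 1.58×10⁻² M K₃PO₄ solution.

Mg₃(PO₄)₂(s) ⇌ 3 Mg²⁺(aq) + 2 PO₄³⁻(aq)
The solution already contains PO₄³⁻ at 1.58×10⁻² M. Let s be the molar solubility of Mg₃(PO₄)₂.
[PO₄³⁻] ≈ 1.58×10⁻² M (common ion dominates); [Mg²⁺] = 3s.
Ksp = [Mg²⁺]^3[PO₄³⁻]^2 = (3s)^3(1.58×10⁻²)^2
(3s)^3 = 9.00×10⁻²⁴ / (1.58×10⁻²)^2 = 3.61×10⁻²⁰
s = 1.10×10⁻⁷ M

1.10×10⁻⁷ M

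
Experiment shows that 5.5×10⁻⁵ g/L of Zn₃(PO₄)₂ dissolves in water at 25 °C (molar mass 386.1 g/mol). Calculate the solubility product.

s = (5.5×10⁻⁵ g L⁻¹)/(386.1 g mol⁻¹) = 1.425×10⁻⁷ M
Zn₃(PO₄)₂(s) ⇌ 3 Zn²⁺(aq) + 2 PO₄³⁻(aq)
With molar solubility s: [Zn²⁺] = 3s, [PO₄³⁻] = 2s.
Ksp = [Zn²⁺]^3[PO₄³⁻]^2 = (3s)^3 · (2s)^2 = 108s^5
Ksp = 108 × (1.425×10⁻⁷)^5 = 6.3×10⁻³³

Ksp = 6.3×10⁻³³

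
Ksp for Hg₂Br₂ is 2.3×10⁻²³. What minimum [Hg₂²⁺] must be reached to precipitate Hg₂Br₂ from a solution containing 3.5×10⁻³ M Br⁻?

1.9×10⁻¹⁸ M

Each salt precipitates once Q = Ksp for that salt.
Hg₂Br₂(s) ⇌ Hg₂²⁺(aq) + 2 Br⁻(aq)
Ksp = [Hg₂²⁺][Br⁻]^2 = [Hg₂²⁺](3.5×10⁻³)^2
[Hg₂²⁺] = 2.3×10⁻²³ / (3.5×10⁻³)^2 = 1.9×10⁻¹⁸
[Hg₂²⁺] = 1.9×10⁻¹⁸ M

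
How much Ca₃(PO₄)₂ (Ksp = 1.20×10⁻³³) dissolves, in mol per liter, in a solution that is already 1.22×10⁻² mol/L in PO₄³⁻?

6.68×10⁻¹¹ M

Ca₃(PO₄)₂(s) ⇌ 3 Ca²⁺(aq) + 2 PO₄³⁻(aq)
Let s be the solubility of Ca₃(PO₄)₂ here. The common ion gives [PO₄³⁻] ≈ 1.22×10⁻² mol/L, and [Ca²⁺] = 3s.
Ksp = [Ca²⁺]^3[PO₄³⁻]^2 = (3s)^3(1.22×10⁻²)^2
(3s)^3 = 1.20×10⁻³³ / (1.22×10⁻²)^2 = 8.06×10⁻³⁰
s = 6.68×10⁻¹¹ mol/L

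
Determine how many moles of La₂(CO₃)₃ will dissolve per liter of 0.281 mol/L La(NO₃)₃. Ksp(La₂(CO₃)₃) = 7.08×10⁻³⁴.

6.92×10⁻¹² M

La₂(CO₃)₃(s) ⇌ 2 La³⁺(aq) + 3 CO₃²⁻(aq)
La³⁺ is already present at 0.281 mol/L. If s mol/L of La₂(CO₃)₃ dissolves, [CO₃²⁻] = 3s while [La³⁺] ≈ 0.281 mol/L.
Ksp = [La³⁺]^2[CO₃²⁻]^3 = (0.281)^2(3s)^3
(3s)^3 = 7.08×10⁻³⁴ / (0.281)^2 = 8.97×10⁻³³
s = 6.92×10⁻¹² mol/L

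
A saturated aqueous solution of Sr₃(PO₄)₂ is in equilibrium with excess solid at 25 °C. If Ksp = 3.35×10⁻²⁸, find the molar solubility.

1.25×10⁻⁶ M

Sr₃(PO₄)₂(s) ⇌ 3 Sr²⁺(aq) + 2 PO₄³⁻(aq)
If s mol/L of Sr₃(PO₄)₂ dissolves, [Sr²⁺] = 3s and [PO₄³⁻] = 2s.
Ksp = [Sr²⁺]^3[PO₄³⁻]^2 = (3s)^3 · (2s)^2 = 108s^5
108s^5 = 3.35×10⁻²⁸  ⇒  s^5 = 3.10×10⁻³⁰
Taking the 5th root, s = 1.25×10⁻⁶ mol/L.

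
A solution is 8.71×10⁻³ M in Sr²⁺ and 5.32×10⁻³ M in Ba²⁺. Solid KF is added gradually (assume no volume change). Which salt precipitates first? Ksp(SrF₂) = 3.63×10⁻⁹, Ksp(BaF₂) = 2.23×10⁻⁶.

Precipitation begins when Q = Ksp.
For SrF₂: [F⁻] = (Ksp/[Sr²⁺])^(1/2) = 6.46×10⁻⁴ M
For BaF₂: [F⁻] = (Ksp/[Ba²⁺])^(1/2) = 2.05×10⁻² M
The smaller threshold [F⁻] is reached first, so SrF₂ precipitates first.

SrF₂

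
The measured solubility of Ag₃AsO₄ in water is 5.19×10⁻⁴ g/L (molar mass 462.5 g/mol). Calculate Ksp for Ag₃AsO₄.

s = (5.19×10⁻⁴ g L⁻¹)/(462.5 g mol⁻¹) = 1.1222×10⁻⁶ M
Ag₃AsO₄(s) ⇌ 3 Ag⁺(aq) + AsO₄³⁻(aq)
For each mole of Ag₃AsO₄ that dissolves per liter, [Ag⁺] = 3s and [AsO₄³⁻] = s; let s denote this solubility.
Ksp = [Ag⁺]^3[AsO₄³⁻] = (3s)^3 · s = 27s^4
Ksp = 27 × (1.1222×10⁻⁶)^4 = 4.28×10⁻²³

Ksp = 4.28×10⁻²³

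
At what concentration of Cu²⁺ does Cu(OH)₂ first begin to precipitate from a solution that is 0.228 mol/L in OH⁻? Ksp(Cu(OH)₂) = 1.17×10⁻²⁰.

2.25×10⁻¹⁹ M

The threshold for precipitation is Q = Ksp.
Cu(OH)₂(s) ⇌ Cu²⁺(aq) + 2 OH⁻(aq)
Ksp = [Cu²⁺][OH⁻]^2 = [Cu²⁺](0.228)^2
[Cu²⁺] = 1.17×10⁻²⁰ / (0.228)^2 = 2.25×10⁻¹⁹
[Cu²⁺] = 2.25×10⁻¹⁹ mol/L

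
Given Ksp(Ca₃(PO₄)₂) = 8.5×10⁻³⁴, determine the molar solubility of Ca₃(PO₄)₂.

Ca₃(PO₄)₂(s) ⇌ 3 Ca²⁺(aq) + 2 PO₄³⁻(aq)
Let s be the molar solubility. Then [Ca²⁺] = 3s and [PO₄³⁻] = 2s.
Ksp = [Ca²⁺]^3[PO₄³⁻]^2 = (3s)^3 · (2s)^2 = 108s^5
108s^5 = 8.5×10⁻³⁴  ⇒  s^5 = 7.9×10⁻³⁶
Taking the 5th root, s = 9.5×10⁻⁸ mol L⁻¹.

9.5×10⁻⁸ M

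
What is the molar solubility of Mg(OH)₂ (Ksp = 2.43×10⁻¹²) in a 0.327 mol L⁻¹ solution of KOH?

Mg(OH)₂(s) ⇌ Mg²⁺(aq) + 2 OH⁻(aq)
With OH⁻ already at 0.327 mol L⁻¹ and s small, take [OH⁻] ≈ 0.327 mol L⁻¹ and [Mg²⁺] = s.
Ksp = [Mg²⁺][OH⁻]^2 = s(0.327)^2
s = 2.43×10⁻¹² / (0.327)^2 = 2.27×10⁻¹¹
s = 2.27×10⁻¹¹ mol L⁻¹

2.27×10⁻¹¹ M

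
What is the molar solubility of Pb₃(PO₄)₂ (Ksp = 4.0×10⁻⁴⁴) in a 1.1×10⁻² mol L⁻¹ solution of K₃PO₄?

2.3×10⁻¹⁴ M

Pb₃(PO₄)₂(s) ⇌ 3 Pb²⁺(aq) + 2 PO₄³⁻(aq)
With PO₄³⁻ already at 1.1×10⁻² mol L⁻¹ and s small, take [PO₄³⁻] ≈ 1.1×10⁻² mol L⁻¹ and [Pb²⁺] = 3s.
Ksp = [Pb²⁺]^3[PO₄³⁻]^2 = (3s)^3(1.1×10⁻²)^2
(3s)^3 = 4.0×10⁻⁴⁴ / (1.1×10⁻²)^2 = 3.3×10⁻⁴⁰
s = 2.3×10⁻¹⁴ mol L⁻¹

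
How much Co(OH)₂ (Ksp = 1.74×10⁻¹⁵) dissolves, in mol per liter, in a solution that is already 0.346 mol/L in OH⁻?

Co(OH)₂(s) ⇌ Co²⁺(aq) + 2 OH⁻(aq)
The solution already contains OH⁻ at 0.346 mol/L. Let s be the molar solubility of Co(OH)₂.
[OH⁻] ≈ 0.346 mol/L (common ion dominates); [Co²⁺] = s.
Ksp = [Co²⁺][OH⁻]^2 = s(0.346)^2
s = 1.74×10⁻¹⁵ / (0.346)^2 = 1.45×10⁻¹⁴
s = 1.45×10⁻¹⁴ mol/L

1.45×10⁻¹⁴ M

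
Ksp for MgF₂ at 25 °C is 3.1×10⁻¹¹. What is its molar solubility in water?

2.0×10⁻⁴ M

MgF₂(s) ⇌ Mg²⁺(aq) + 2 F⁻(aq)
For each mole of MgF₂ that dissolves per liter, [Mg²⁺] = s and [F⁻] = 2s; let s denote this solubility.
Ksp = [Mg²⁺][F⁻]^2 = s · (2s)^2 = 4s^3
4s^3 = 3.1×10⁻¹¹  ⇒  s^3 = 7.8×10⁻¹²
Taking the 3rd root, s = 2.0×10⁻⁴ mol/L.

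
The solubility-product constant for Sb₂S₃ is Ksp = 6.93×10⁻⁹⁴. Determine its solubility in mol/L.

Sb₂S₃(s) ⇌ 2 Sb³⁺(aq) + 3 S²⁻(aq)
Call the molar solubility s, so that [Sb³⁺] = 2s and [S²⁻] = 3s.
Ksp = [Sb³⁺]^2[S²⁻]^3 = (2s)^2 · (3s)^3 = 108s^5
108s^5 = 6.93×10⁻⁹⁴  ⇒  s^5 = 6.42×10⁻⁹⁶
s = (6.42×10⁻⁹⁶)^(1/5) = 9.15×10⁻²⁰ M

9.15×10⁻²⁰ M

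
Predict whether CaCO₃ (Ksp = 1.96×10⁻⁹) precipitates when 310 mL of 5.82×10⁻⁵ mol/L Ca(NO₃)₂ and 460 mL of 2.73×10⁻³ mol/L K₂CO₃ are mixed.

Yes

Total volume after mixing = 310 + 460 = 770 mL.
[Ca²⁺] = (5.82×10⁻⁵)(310)/770 = 2.34×10⁻⁵ mol/L
[CO₃²⁻] = (2.73×10⁻³)(460)/770 = 1.63×10⁻³ mol/L
Q = [Ca²⁺][CO₃²⁻] = 3.82×10⁻⁸
Q = 3.82×10⁻⁸ > Ksp = 1.96×10⁻⁹, so the solution is supersaturated and CaCO₃ precipitates.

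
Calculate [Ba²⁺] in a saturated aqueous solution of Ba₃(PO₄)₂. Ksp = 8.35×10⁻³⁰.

1.80×10⁻⁶ M

Ba₃(PO₄)₂(s) ⇌ 3 Ba²⁺(aq) + 2 PO₄³⁻(aq)
With molar solubility s: [Ba²⁺] = 3s, [PO₄³⁻] = 2s.
Ksp = [Ba²⁺]^3[PO₄³⁻]^2 = (3s)^3 · (2s)^2 = 108s^5 = 8.35×10⁻³⁰
s = 5.99×10⁻⁷ mol L⁻¹
[Ba²⁺] = 3s = 1.80×10⁻⁶ mol L⁻¹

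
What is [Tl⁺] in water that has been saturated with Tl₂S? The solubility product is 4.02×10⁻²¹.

2.00×10⁻⁷ M

Tl₂S(s) ⇌ 2 Tl⁺(aq) + S²⁻(aq)
Call the molar solubility s, so that [Tl⁺] = 2s and [S²⁻] = s.
Ksp = [Tl⁺]^2[S²⁻] = (2s)^2 · s = 4s^3 = 4.02×10⁻²¹
s = 1.00×10⁻⁷ M
[Tl⁺] = 2s = 2.00×10⁻⁷ M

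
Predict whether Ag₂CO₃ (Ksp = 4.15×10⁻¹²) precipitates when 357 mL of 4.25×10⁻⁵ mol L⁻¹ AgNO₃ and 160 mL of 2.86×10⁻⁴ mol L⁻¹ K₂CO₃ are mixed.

No

Total volume after mixing = 357 + 160 = 517 mL.
[Ag⁺] = (4.25×10⁻⁵)(357)/517 = 2.93×10⁻⁵ mol L⁻¹
[CO₃²⁻] = (2.86×10⁻⁴)(160)/517 = 8.85×10⁻⁵ mol L⁻¹
Q = [Ag⁺]^2[CO₃²⁻] = 7.62×10⁻¹⁴
Q < Ksp (7.62×10⁻¹⁴ vs 4.15×10⁻¹²); the solution remains unsaturated and no precipitate forms.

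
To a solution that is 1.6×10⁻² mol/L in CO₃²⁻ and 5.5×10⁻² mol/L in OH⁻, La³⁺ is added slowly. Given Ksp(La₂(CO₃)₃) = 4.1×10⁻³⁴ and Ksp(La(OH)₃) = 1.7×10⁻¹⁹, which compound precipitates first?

La(OH)₃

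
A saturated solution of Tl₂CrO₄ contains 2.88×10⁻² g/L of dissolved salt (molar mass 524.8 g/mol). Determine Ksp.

Convert to molarity: s = 2.88×10⁻² / 524.8 = 5.4878×10⁻⁵ mol/L
Tl₂CrO₄(s) ⇌ 2 Tl⁺(aq) + CrO₄²⁻(aq)
With molar solubility s: [Tl⁺] = 2s, [CrO₄²⁻] = s.
Ksp = [Tl⁺]^2[CrO₄²⁻] = (2s)^2 · s = 4s^3
Ksp = 4 × (5.4878×10⁻⁵)^3 = 6.61×10⁻¹³

Ksp = 6.61×10⁻¹³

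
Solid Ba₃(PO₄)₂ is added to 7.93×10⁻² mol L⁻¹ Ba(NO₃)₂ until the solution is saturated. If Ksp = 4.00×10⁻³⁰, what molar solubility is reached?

Ba₃(PO₄)₂(s) ⇌ 3 Ba²⁺(aq) + 2 PO₄³⁻(aq)
Let s be the solubility of Ba₃(PO₄)₂ here. The common ion gives [Ba²⁺] ≈ 7.93×10⁻² mol L⁻¹, and [PO₄³⁻] = 2s.
Ksp = [Ba²⁺]^3[PO₄³⁻]^2 = (7.93×10⁻²)^3(2s)^2
(2s)^2 = 4.00×10⁻³⁰ / (7.93×10⁻²)^3 = 8.02×10⁻²⁷
s = 4.48×10⁻¹⁴ mol L⁻¹

4.48×10⁻¹⁴ M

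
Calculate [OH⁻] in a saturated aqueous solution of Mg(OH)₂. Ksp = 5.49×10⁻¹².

2.22×10⁻⁴ M

Mg(OH)₂(s) ⇌ Mg²⁺(aq) + 2 OH⁻(aq)
If s mol/L of Mg(OH)₂ dissolves, [Mg²⁺] = s and [OH⁻] = 2s.
Ksp = [Mg²⁺][OH⁻]^2 = s · (2s)^2 = 4s^3 = 5.49×10⁻¹²
s = 1.11×10⁻⁴ mol/L
[OH⁻] = 2s = 2.22×10⁻⁴ mol/L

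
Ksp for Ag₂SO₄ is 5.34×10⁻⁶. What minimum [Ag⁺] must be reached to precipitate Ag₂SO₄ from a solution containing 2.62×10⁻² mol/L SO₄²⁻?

Each salt precipitates once Q = Ksp for that salt.
Ag₂SO₄(s) ⇌ 2 Ag⁺(aq) + SO₄²⁻(aq)
Ksp = [Ag⁺]^2[SO₄²⁻] = [Ag⁺]^2(2.62×10⁻²)
[Ag⁺]^2 = 5.34×10⁻⁶ / (2.62×10⁻²) = 2.04×10⁻⁴
[Ag⁺] = 1.43×10⁻² mol/L

1.43×10⁻² M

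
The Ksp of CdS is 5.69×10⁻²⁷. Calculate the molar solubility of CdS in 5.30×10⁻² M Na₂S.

1.07×10⁻²⁵ M

CdS(s) ⇌ Cd²⁺(aq) + S²⁻(aq)
Let s be the solubility of CdS here. The common ion gives [S²⁻] ≈ 5.30×10⁻² M, and [Cd²⁺] = s.
Ksp = [Cd²⁺][S²⁻] = s(5.30×10⁻²)
s = 5.69×10⁻²⁷ / (5.30×10⁻²) = 1.07×10⁻²⁵
s = 1.07×10⁻²⁵ M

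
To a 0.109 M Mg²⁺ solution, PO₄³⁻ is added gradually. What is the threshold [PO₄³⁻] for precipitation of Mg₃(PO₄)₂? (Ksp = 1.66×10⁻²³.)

1.13×10⁻¹⁰ M

The threshold for precipitation is Q = Ksp.
Mg₃(PO₄)₂(s) ⇌ 3 Mg²⁺(aq) + 2 PO₄³⁻(aq)
Ksp = [Mg²⁺]^3[PO₄³⁻]^2 = [PO₄³⁻]^2(0.109)^3
[PO₄³⁻]^2 = 1.66×10⁻²³ / (0.109)^3 = 1.28×10⁻²⁰
[PO₄³⁻] = 1.13×10⁻¹⁰ M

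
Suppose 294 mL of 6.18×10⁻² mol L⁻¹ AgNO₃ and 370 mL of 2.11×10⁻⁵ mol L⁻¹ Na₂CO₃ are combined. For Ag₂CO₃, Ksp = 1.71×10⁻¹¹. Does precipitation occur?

Yes

Total volume after mixing = 294 + 370 = 664 mL.
[Ag⁺] = (6.18×10⁻²)(294)/664 = 2.74×10⁻² mol L⁻¹
[CO₃²⁻] = (2.11×10⁻⁵)(370)/664 = 1.18×10⁻⁵ mol L⁻¹
Q = [Ag⁺]^2[CO₃²⁻] = 8.80×10⁻⁹
Q = 8.80×10⁻⁹ > Ksp = 1.71×10⁻¹¹, so the solution is supersaturated and Ag₂CO₃ precipitates.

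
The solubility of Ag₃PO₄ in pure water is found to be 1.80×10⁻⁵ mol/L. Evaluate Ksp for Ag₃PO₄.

Ksp = 2.83×10⁻¹⁸

Ag₃PO₄(s) ⇌ 3 Ag⁺(aq) + PO₄³⁻(aq)
Call the molar solubility s, so that [Ag⁺] = 3s and [PO₄³⁻] = s.
Ksp = [Ag⁺]^3[PO₄³⁻] = (3s)^3 · s = 27s^4
Ksp = 27 × (1.80×10⁻⁵)^4 = 2.83×10⁻¹⁸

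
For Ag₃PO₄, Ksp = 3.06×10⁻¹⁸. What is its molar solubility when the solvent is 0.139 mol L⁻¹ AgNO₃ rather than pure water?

1.14×10⁻¹⁵ M

Ag₃PO₄(s) ⇌ 3 Ag⁺(aq) + PO₄³⁻(aq)
With Ag⁺ already at 0.139 mol L⁻¹ and s small, take [Ag⁺] ≈ 0.139 mol L⁻¹ and [PO₄³⁻] = s.
Ksp = [Ag⁺]^3[PO₄³⁻] = (0.139)^3s
s = 3.06×10⁻¹⁸ / (0.139)^3 = 1.14×10⁻¹⁵
s = 1.14×10⁻¹⁵ mol L⁻¹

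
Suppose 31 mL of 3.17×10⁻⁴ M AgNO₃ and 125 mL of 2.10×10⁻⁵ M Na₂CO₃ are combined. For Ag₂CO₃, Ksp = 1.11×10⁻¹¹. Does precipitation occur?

After mixing, V = 31 mL + 125 mL = 156 mL.
[Ag⁺] = (3.17×10⁻⁴)(31)/156 = 6.30×10⁻⁵ M
[CO₃²⁻] = (2.10×10⁻⁵)(125)/156 = 1.68×10⁻⁵ M
Q = [Ag⁺]^2[CO₃²⁻] = 6.68×10⁻¹⁴
Since Q (6.68×10⁻¹⁴) is less than Ksp (1.11×10⁻¹¹), no Ag₂CO₃ precipitates.

No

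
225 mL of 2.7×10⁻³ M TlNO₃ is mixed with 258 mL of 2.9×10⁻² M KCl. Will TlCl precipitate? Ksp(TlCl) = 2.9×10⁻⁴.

No

After mixing, V = 225 mL + 258 mL = 483 mL.
[Tl⁺] = (2.7×10⁻³)(225)/483 = 1.3×10⁻³ M
[Cl⁻] = (2.9×10⁻²)(258)/483 = 1.5×10⁻² M
Q = [Tl⁺][Cl⁻] = 1.9×10⁻⁵
Since Q (1.9×10⁻⁵) is less than Ksp (2.9×10⁻⁴), no TlCl precipitates.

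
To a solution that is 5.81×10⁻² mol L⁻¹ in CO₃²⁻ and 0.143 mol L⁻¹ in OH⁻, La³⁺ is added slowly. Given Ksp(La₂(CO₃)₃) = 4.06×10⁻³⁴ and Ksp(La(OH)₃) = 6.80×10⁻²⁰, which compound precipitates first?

La(OH)₃

Precipitation begins when Q = Ksp.
For La₂(CO₃)₃: [La³⁺] = (Ksp/[CO₃²⁻]^3)^(1/2) = 1.44×10⁻¹⁵ mol L⁻¹
For La(OH)₃: [La³⁺] = (Ksp/[OH⁻]^3) = 2.33×10⁻¹⁷ mol L⁻¹
La(OH)₃ requires the lower [La³⁺], so it precipitates first.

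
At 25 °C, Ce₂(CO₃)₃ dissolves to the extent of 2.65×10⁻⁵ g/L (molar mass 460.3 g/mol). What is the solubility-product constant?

s = (2.65×10⁻⁵ g L⁻¹)/(460.3 g mol⁻¹) = 5.7571×10⁻⁸ M
Ce₂(CO₃)₃(s) ⇌ 2 Ce³⁺(aq) + 3 CO₃²⁻(aq)
For each mole of Ce₂(CO₃)₃ that dissolves per liter, [Ce³⁺] = 2s and [CO₃²⁻] = 3s; let s denote this solubility.
Ksp = [Ce³⁺]^2[CO₃²⁻]^3 = (2s)^2 · (3s)^3 = 108s^5
Ksp = 108 × (5.7571×10⁻⁸)^5 = 6.83×10⁻³⁵

Ksp = 6.83×10⁻³⁵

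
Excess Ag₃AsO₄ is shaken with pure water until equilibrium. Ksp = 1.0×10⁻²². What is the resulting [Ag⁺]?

4.2×10⁻⁶ M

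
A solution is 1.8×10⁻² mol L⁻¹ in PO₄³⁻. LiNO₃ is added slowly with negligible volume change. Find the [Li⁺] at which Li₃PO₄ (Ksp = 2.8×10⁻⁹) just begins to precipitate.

Precipitation of each salt begins when its ion product equals Ksp.
Li₃PO₄(s) ⇌ 3 Li⁺(aq) + PO₄³⁻(aq)
Ksp = [Li⁺]^3[PO₄³⁻] = [Li⁺]^3(1.8×10⁻²)
[Li⁺]^3 = 2.8×10⁻⁹ / (1.8×10⁻²) = 1.6×10⁻⁷
[Li⁺] = 5.4×10⁻³ mol L⁻¹

5.4×10⁻³ M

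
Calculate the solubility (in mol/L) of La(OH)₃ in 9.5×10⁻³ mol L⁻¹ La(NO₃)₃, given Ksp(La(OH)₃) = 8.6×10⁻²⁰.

6.9×10⁻⁷ M

La(OH)₃(s) ⇌ La³⁺(aq) + 3 OH⁻(aq)
Let s be the solubility of La(OH)₃ here. The common ion gives [La³⁺] ≈ 9.5×10⁻³ mol L⁻¹, and [OH⁻] = 3s.
Ksp = [La³⁺][OH⁻]^3 = (9.5×10⁻³)(3s)^3
(3s)^3 = 8.6×10⁻²⁰ / (9.5×10⁻³) = 9.1×10⁻¹⁸
s = 6.9×10⁻⁷ mol L⁻¹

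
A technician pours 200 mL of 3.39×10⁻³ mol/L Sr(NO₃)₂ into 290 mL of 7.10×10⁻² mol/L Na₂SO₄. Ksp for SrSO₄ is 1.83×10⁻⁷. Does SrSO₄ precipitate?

The combined volume is 490 mL.
[Sr²⁺] = (3.39×10⁻³)(200)/490 = 1.38×10⁻³ mol/L
[SO₄²⁻] = (7.10×10⁻²)(290)/490 = 4.20×10⁻² mol/L
Q = [Sr²⁺][SO₄²⁻] = 5.81×10⁻⁵
Because Q > Ksp (5.81×10⁻⁵ vs 1.83×10⁻⁷), a precipitate of SrSO₄ forms.

Yes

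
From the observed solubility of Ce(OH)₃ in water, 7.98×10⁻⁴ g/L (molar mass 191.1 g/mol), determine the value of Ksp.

Ksp = 8.21×10⁻²¹

s = (7.98×10⁻⁴ g L⁻¹)/(191.1 g mol⁻¹) = 4.1758×10⁻⁶ M
Ce(OH)₃(s) ⇌ Ce³⁺(aq) + 3 OH⁻(aq)
For each mole of Ce(OH)₃ that dissolves per liter, [Ce³⁺] = s and [OH⁻] = 3s; let s denote this solubility.
Ksp = [Ce³⁺][OH⁻]^3 = s · (3s)^3 = 27s^4
Ksp = 27 × (4.1758×10⁻⁶)^4 = 8.21×10⁻²¹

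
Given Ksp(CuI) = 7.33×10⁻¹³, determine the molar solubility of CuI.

8.56×10⁻⁷ M

CuI(s) ⇌ Cu⁺(aq) + I⁻(aq)
Let s be the molar solubility. Then [Cu⁺] = s and [I⁻] = s.
Ksp = [Cu⁺][I⁻] = s · s = s^2
s^2 = 7.33×10⁻¹³
s = 8.56×10⁻⁷ mol/L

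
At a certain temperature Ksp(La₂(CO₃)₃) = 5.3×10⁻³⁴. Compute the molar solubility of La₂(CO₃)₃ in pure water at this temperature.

La₂(CO₃)₃(s) ⇌ 2 La³⁺(aq) + 3 CO₃²⁻(aq)
Call the molar solubility s, so that [La³⁺] = 2s and [CO₃²⁻] = 3s.
Ksp = [La³⁺]^2[CO₃²⁻]^3 = (2s)^2 · (3s)^3 = 108s^5
108s^5 = 5.3×10⁻³⁴  ⇒  s^5 = 4.9×10⁻³⁶
s = (4.9×10⁻³⁶)^(1/5) = 8.7×10⁻⁸ mol L⁻¹

8.7×10⁻⁸ M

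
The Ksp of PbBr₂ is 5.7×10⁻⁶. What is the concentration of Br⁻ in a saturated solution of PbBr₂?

PbBr₂(s) ⇌ Pb²⁺(aq) + 2 Br⁻(aq)
If s mol/L of PbBr₂ dissolves, [Pb²⁺] = s and [Br⁻] = 2s.
Ksp = [Pb²⁺][Br⁻]^2 = s · (2s)^2 = 4s^3 = 5.7×10⁻⁶
s = 1.1×10⁻² mol/L
[Br⁻] = 2s = 2.3×10⁻² mol/L

2.3×10⁻² M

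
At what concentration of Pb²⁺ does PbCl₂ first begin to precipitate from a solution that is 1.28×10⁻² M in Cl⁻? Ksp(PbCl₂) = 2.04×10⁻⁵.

The threshold for precipitation is Q = Ksp.
PbCl₂(s) ⇌ Pb²⁺(aq) + 2 Cl⁻(aq)
Ksp = [Pb²⁺][Cl⁻]^2 = [Pb²⁺](1.28×10⁻²)^2
[Pb²⁺] = 2.04×10⁻⁵ / (1.28×10⁻²)^2 = 0.125
[Pb²⁺] = 0.125 M

0.125 M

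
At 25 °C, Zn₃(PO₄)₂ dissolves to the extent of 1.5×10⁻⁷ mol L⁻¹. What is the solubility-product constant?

Ksp = 8.2×10⁻³³

Zn₃(PO₄)₂(s) ⇌ 3 Zn²⁺(aq) + 2 PO₄³⁻(aq)
Let s be the molar solubility. Then [Zn²⁺] = 3s and [PO₄³⁻] = 2s.
Ksp = [Zn²⁺]^3[PO₄³⁻]^2 = (3s)^3 · (2s)^2 = 108s^5
Ksp = 108 × (1.5×10⁻⁷)^5 = 8.2×10⁻³³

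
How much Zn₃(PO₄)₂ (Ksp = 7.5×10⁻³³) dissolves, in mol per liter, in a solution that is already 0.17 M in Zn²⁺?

Zn₃(PO₄)₂(s) ⇌ 3 Zn²⁺(aq) + 2 PO₄³⁻(aq)
Zn²⁺ is already present at 0.17 M. If s mol/L of Zn₃(PO₄)₂ dissolves, [PO₄³⁻] = 2s while [Zn²⁺] ≈ 0.17 M.
Ksp = [Zn²⁺]^3[PO₄³⁻]^2 = (0.17)^3(2s)^2
(2s)^2 = 7.5×10⁻³³ / (0.17)^3 = 1.5×10⁻³⁰
s = 6.2×10⁻¹⁶ M

6.2×10⁻¹⁶ M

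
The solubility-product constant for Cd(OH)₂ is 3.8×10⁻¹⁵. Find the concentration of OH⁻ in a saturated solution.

2.0×10⁻⁵ M

Cd(OH)₂(s) ⇌ Cd²⁺(aq) + 2 OH⁻(aq)
Let s be the molar solubility. Then [Cd²⁺] = s and [OH⁻] = 2s.
Ksp = [Cd²⁺][OH⁻]^2 = s · (2s)^2 = 4s^3 = 3.8×10⁻¹⁵
s = 9.8×10⁻⁶ M
[OH⁻] = 2s = 2.0×10⁻⁵ M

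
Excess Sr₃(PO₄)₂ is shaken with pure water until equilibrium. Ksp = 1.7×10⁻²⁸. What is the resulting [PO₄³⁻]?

2.2×10⁻⁶ M

Sr₃(PO₄)₂(s) ⇌ 3 Sr²⁺(aq) + 2 PO₄³⁻(aq)
With molar solubility s: [Sr²⁺] = 3s, [PO₄³⁻] = 2s.
Ksp = [Sr²⁺]^3[PO₄³⁻]^2 = (3s)^3 · (2s)^2 = 108s^5 = 1.7×10⁻²⁸
s = 1.1×10⁻⁶ mol L⁻¹
[PO₄³⁻] = 2s = 2.2×10⁻⁶ mol L⁻¹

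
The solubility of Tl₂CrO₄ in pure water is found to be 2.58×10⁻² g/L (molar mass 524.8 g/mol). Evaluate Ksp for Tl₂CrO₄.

s = (2.58×10⁻² g L⁻¹)/(524.8 g mol⁻¹) = 4.9162×10⁻⁵ M
Tl₂CrO₄(s) ⇌ 2 Tl⁺(aq) + CrO₄²⁻(aq)
Call the molar solubility s, so that [Tl⁺] = 2s and [CrO₄²⁻] = s.
Ksp = [Tl⁺]^2[CrO₄²⁻] = (2s)^2 · s = 4s^3
Ksp = 4 × (4.9162×10⁻⁵)^3 = 4.75×10⁻¹³

Ksp = 4.75×10⁻¹³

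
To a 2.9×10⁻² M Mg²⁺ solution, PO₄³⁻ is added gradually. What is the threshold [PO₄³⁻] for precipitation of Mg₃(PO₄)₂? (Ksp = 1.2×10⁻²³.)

The threshold for precipitation is Q = Ksp.
Mg₃(PO₄)₂(s) ⇌ 3 Mg²⁺(aq) + 2 PO₄³⁻(aq)
Ksp = [Mg²⁺]^3[PO₄³⁻]^2 = [PO₄³⁻]^2(2.9×10⁻²)^3
[PO₄³⁻]^2 = 1.2×10⁻²³ / (2.9×10⁻²)^3 = 4.9×10⁻¹⁹
[PO₄³⁻] = 7.0×10⁻¹⁰ M

7.0×10⁻¹⁰ M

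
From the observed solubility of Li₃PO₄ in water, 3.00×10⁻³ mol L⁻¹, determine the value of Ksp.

Li₃PO₄(s) ⇌ 3 Li⁺(aq) + PO₄³⁻(aq)
Call the molar solubility s, so that [Li⁺] = 3s and [PO₄³⁻] = s.
Ksp = [Li⁺]^3[PO₄³⁻] = (3s)^3 · s = 27s^4
Ksp = 27 × (3.00×10⁻³)^4 = 2.19×10⁻⁹

Ksp = 2.19×10⁻⁹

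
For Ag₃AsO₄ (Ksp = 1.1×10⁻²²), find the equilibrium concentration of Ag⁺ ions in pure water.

4.3×10⁻⁶ M

Ag₃AsO₄(s) ⇌ 3 Ag⁺(aq) + AsO₄³⁻(aq)
For each mole of Ag₃AsO₄ that dissolves per liter, [Ag⁺] = 3s and [AsO₄³⁻] = s; let s denote this solubility.
Ksp = [Ag⁺]^3[AsO₄³⁻] = (3s)^3 · s = 27s^4 = 1.1×10⁻²²
s = 1.4×10⁻⁶ mol/L
[Ag⁺] = 3s = 4.3×10⁻⁶ mol/L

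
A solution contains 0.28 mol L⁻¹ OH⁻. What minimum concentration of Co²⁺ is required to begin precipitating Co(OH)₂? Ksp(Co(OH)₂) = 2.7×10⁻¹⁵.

3.4×10⁻¹⁴ M

Precipitation of each salt begins when its ion product equals Ksp.
Co(OH)₂(s) ⇌ Co²⁺(aq) + 2 OH⁻(aq)
Ksp = [Co²⁺][OH⁻]^2 = [Co²⁺](0.28)^2
[Co²⁺] = 2.7×10⁻¹⁵ / (0.28)^2 = 3.4×10⁻¹⁴
[Co²⁺] = 3.4×10⁻¹⁴ mol L⁻¹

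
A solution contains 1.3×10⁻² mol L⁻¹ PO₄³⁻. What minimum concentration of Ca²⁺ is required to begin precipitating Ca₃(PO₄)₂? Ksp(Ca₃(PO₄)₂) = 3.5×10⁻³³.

2.7×10⁻¹⁰ M

The threshold for precipitation is Q = Ksp.
Ca₃(PO₄)₂(s) ⇌ 3 Ca²⁺(aq) + 2 PO₄³⁻(aq)
Ksp = [Ca²⁺]^3[PO₄³⁻]^2 = [Ca²⁺]^3(1.3×10⁻²)^2
[Ca²⁺]^3 = 3.5×10⁻³³ / (1.3×10⁻²)^2 = 2.1×10⁻²⁹
[Ca²⁺] = 2.7×10⁻¹⁰ mol L⁻¹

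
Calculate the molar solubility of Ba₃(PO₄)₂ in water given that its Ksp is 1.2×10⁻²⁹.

6.4×10⁻⁷ M

Ba₃(PO₄)₂(s) ⇌ 3 Ba²⁺(aq) + 2 PO₄³⁻(aq)
Let s be the molar solubility. Then [Ba²⁺] = 3s and [PO₄³⁻] = 2s.
Ksp = [Ba²⁺]^3[PO₄³⁻]^2 = (3s)^3 · (2s)^2 = 108s^5
108s^5 = 1.2×10⁻²⁹  ⇒  s^5 = 1.1×10⁻³¹
s = 6.4×10⁻⁷ M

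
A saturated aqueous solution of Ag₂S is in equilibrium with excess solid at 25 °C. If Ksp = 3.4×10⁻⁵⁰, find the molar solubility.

2.0×10⁻¹⁷ M

Ag₂S(s) ⇌ 2 Ag⁺(aq) + S²⁻(aq)
If s mol/L of Ag₂S dissolves, [Ag⁺] = 2s and [S²⁻] = s.
Ksp = [Ag⁺]^2[S²⁻] = (2s)^2 · s = 4s^3
4s^3 = 3.4×10⁻⁵⁰  ⇒  s^3 = 8.5×10⁻⁵¹
s = (8.5×10⁻⁵¹)^(1/3) = 2.0×10⁻¹⁷ mol L⁻¹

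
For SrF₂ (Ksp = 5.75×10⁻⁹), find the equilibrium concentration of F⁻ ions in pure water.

2.26×10⁻³ M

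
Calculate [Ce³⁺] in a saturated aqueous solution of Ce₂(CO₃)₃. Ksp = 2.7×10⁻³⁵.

9.6×10⁻⁸ M

Ce₂(CO₃)₃(s) ⇌ 2 Ce³⁺(aq) + 3 CO₃²⁻(aq)
Call the molar solubility s, so that [Ce³⁺] = 2s and [CO₃²⁻] = 3s.
Ksp = [Ce³⁺]^2[CO₃²⁻]^3 = (2s)^2 · (3s)^3 = 108s^5 = 2.7×10⁻³⁵
s = 4.8×10⁻⁸ mol L⁻¹
[Ce³⁺] = 2s = 9.6×10⁻⁸ mol L⁻¹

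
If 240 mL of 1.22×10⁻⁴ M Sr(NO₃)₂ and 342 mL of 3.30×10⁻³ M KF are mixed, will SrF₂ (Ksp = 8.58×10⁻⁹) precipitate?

After mixing, V = 240 mL + 342 mL = 582 mL.
[Sr²⁺] = (1.22×10⁻⁴)(240)/582 = 5.03×10⁻⁵ M
[F⁻] = (3.30×10⁻³)(342)/582 = 1.94×10⁻³ M
Q = [Sr²⁺][F⁻]^2 = 1.89×10⁻¹⁰
Since Q (1.89×10⁻¹⁰) is less than Ksp (8.58×10⁻⁹), no SrF₂ precipitates.

No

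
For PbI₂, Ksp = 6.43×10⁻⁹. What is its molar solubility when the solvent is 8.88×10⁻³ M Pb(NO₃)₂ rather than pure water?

4.25×10⁻⁴ M

PbI₂(s) ⇌ Pb²⁺(aq) + 2 I⁻(aq)
The solution already contains Pb²⁺ at 8.88×10⁻³ M. Let s be the molar solubility of PbI₂.
[Pb²⁺] ≈ 8.88×10⁻³ M (common ion dominates); [I⁻] = 2s.
Ksp = [Pb²⁺][I⁻]^2 = (8.88×10⁻³)(2s)^2
(2s)^2 = 6.43×10⁻⁹ / (8.88×10⁻³) = 7.24×10⁻⁷
s = 4.25×10⁻⁴ M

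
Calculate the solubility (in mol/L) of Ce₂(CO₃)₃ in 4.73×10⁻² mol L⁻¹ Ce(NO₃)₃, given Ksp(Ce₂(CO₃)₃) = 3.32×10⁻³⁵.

8.19×10⁻¹² M

Ce₂(CO₃)₃(s) ⇌ 2 Ce³⁺(aq) + 3 CO₃²⁻(aq)
With Ce³⁺ already at 4.73×10⁻² mol L⁻¹ and s small, take [Ce³⁺] ≈ 4.73×10⁻² mol L⁻¹ and [CO₃²⁻] = 3s.
Ksp = [Ce³⁺]^2[CO₃²⁻]^3 = (4.73×10⁻²)^2(3s)^3
(3s)^3 = 3.32×10⁻³⁵ / (4.73×10⁻²)^2 = 1.48×10⁻³²
s = 8.19×10⁻¹² mol L⁻¹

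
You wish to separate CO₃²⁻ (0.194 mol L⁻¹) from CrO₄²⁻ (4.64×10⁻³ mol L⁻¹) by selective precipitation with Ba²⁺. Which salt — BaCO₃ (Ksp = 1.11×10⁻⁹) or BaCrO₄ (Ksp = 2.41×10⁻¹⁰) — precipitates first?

The threshold for precipitation is Q = Ksp.
For BaCO₃: [Ba²⁺] = (Ksp/[CO₃²⁻]) = 5.72×10⁻⁹ mol L⁻¹
For BaCrO₄: [Ba²⁺] = (Ksp/[CrO₄²⁻]) = 5.19×10⁻⁸ mol L⁻¹
BaCO₃ requires the lower [Ba²⁺], so it precipitates first.

BaCO₃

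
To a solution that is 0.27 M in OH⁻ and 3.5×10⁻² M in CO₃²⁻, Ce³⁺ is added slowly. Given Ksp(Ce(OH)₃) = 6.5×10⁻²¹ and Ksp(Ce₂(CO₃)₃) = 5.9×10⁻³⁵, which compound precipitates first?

The threshold for precipitation is Q = Ksp.
For Ce(OH)₃: [Ce³⁺] = (Ksp/[OH⁻]^3) = 3.3×10⁻¹⁹ M
For Ce₂(CO₃)₃: [Ce³⁺] = (Ksp/[CO₃²⁻]^3)^(1/2) = 1.2×10⁻¹⁵ M
The smaller threshold [Ce³⁺] is reached first, so Ce(OH)₃ precipitates first.

Ce(OH)₃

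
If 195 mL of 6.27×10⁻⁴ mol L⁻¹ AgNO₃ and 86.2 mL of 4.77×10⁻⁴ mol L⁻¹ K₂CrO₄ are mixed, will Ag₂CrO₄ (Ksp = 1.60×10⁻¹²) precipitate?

The combined volume is 281.2 mL.
[Ag⁺] = (6.27×10⁻⁴)(195)/281.2 = 4.35×10⁻⁴ mol L⁻¹
[CrO₄²⁻] = (4.77×10⁻⁴)(86.2)/281.2 = 1.46×10⁻⁴ mol L⁻¹
Q = [Ag⁺]^2[CrO₄²⁻] = 2.76×10⁻¹¹
Because Q > Ksp (2.76×10⁻¹¹ vs 1.60×10⁻¹²), a precipitate of Ag₂CrO₄ forms.

Yes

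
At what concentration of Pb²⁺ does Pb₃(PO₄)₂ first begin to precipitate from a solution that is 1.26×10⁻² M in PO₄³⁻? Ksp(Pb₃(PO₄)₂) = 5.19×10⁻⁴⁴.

6.89×10⁻¹⁴ M

Precipitation begins when Q = Ksp.
Pb₃(PO₄)₂(s) ⇌ 3 Pb²⁺(aq) + 2 PO₄³⁻(aq)
Ksp = [Pb²⁺]^3[PO₄³⁻]^2 = [Pb²⁺]^3(1.26×10⁻²)^2
[Pb²⁺]^3 = 5.19×10⁻⁴⁴ / (1.26×10⁻²)^2 = 3.27×10⁻⁴⁰
[Pb²⁺] = 6.89×10⁻¹⁴ M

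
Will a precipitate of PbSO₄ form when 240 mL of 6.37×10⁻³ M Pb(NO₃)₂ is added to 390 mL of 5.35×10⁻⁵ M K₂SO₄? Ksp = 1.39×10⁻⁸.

Yes

After mixing, V = 240 mL + 390 mL = 630 mL.
[Pb²⁺] = (6.37×10⁻³)(240)/630 = 2.43×10⁻³ M
[SO₄²⁻] = (5.35×10⁻⁵)(390)/630 = 3.31×10⁻⁵ M
Q = [Pb²⁺][SO₄²⁻] = 8.04×10⁻⁸
Q = 8.04×10⁻⁸ > Ksp = 1.39×10⁻⁸, so the solution is supersaturated and PbSO₄ precipitates.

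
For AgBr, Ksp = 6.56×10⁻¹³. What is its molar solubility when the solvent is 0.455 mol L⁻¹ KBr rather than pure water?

AgBr(s) ⇌ Ag⁺(aq) + Br⁻(aq)
Let s be the solubility of AgBr here. The common ion gives [Br⁻] ≈ 0.455 mol L⁻¹, and [Ag⁺] = s.
Ksp = [Ag⁺][Br⁻] = s(0.455)
s = 6.56×10⁻¹³ / (0.455) = 1.44×10⁻¹²
s = 1.44×10⁻¹² mol L⁻¹

1.44×10⁻¹² M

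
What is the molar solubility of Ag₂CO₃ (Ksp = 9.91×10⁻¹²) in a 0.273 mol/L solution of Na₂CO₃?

Ag₂CO₃(s) ⇌ 2 Ag⁺(aq) + CO₃²⁻(aq)
CO₃²⁻ is already present at 0.273 mol/L. If s mol/L of Ag₂CO₃ dissolves, [Ag⁺] = 2s while [CO₃²⁻] ≈ 0.273 mol/L.
Ksp = [Ag⁺]^2[CO₃²⁻] = (2s)^2(0.273)
(2s)^2 = 9.91×10⁻¹² / (0.273) = 3.63×10⁻¹¹
s = 3.01×10⁻⁶ mol/L

3.01×10⁻⁶ M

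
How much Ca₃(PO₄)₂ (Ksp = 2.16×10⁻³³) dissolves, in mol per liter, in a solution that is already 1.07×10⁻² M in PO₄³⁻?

Ca₃(PO₄)₂(s) ⇌ 3 Ca²⁺(aq) + 2 PO₄³⁻(aq)
PO₄³⁻ is already present at 1.07×10⁻² M. If s mol/L of Ca₃(PO₄)₂ dissolves, [Ca²⁺] = 3s while [PO₄³⁻] ≈ 1.07×10⁻² M.
Ksp = [Ca²⁺]^3[PO₄³⁻]^2 = (3s)^3(1.07×10⁻²)^2
(3s)^3 = 2.16×10⁻³³ / (1.07×10⁻²)^2 = 1.89×10⁻²⁹
s = 8.87×10⁻¹¹ M

8.87×10⁻¹¹ M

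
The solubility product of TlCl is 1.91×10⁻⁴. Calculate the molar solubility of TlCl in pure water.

TlCl(s) ⇌ Tl⁺(aq) + Cl⁻(aq)
Call the molar solubility s, so that [Tl⁺] = s and [Cl⁻] = s.
Ksp = [Tl⁺][Cl⁻] = s · s = s^2
s^2 = 1.91×10⁻⁴
s = (1.91×10⁻⁴)^(1/2) = 1.38×10⁻² M

1.38×10⁻² M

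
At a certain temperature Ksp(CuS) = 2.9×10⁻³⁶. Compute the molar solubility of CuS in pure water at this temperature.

1.7×10⁻¹⁸ M

CuS(s) ⇌ Cu²⁺(aq) + S²⁻(aq)
With molar solubility s: [Cu²⁺] = s, [S²⁻] = s.
Ksp = [Cu²⁺][S²⁻] = s · s = s^2
s^2 = 2.9×10⁻³⁶
s = (2.9×10⁻³⁶)^(1/2) = 1.7×10⁻¹⁸ M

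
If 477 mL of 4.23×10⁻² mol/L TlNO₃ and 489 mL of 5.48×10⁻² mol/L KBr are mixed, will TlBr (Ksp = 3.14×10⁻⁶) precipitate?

After mixing, V = 477 mL + 489 mL = 966 mL.
[Tl⁺] = (4.23×10⁻²)(477)/966 = 2.09×10⁻² mol/L
[Br⁻] = (5.48×10⁻²)(489)/966 = 2.77×10⁻² mol/L
Q = [Tl⁺][Br⁻] = 5.79×10⁻⁴
Q = 5.79×10⁻⁴ > Ksp = 3.14×10⁻⁶, so the solution is supersaturated and TlBr precipitates.

Yes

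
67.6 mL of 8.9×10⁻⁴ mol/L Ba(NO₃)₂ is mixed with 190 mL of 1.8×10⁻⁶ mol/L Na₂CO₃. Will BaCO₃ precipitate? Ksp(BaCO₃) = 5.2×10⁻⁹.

Total volume after mixing = 67.6 + 190 = 257.6 mL.
[Ba²⁺] = (8.9×10⁻⁴)(67.6)/257.6 = 2.3×10⁻⁴ mol/L
[CO₃²⁻] = (1.8×10⁻⁶)(190)/257.6 = 1.3×10⁻⁶ mol/L
Q = [Ba²⁺][CO₃²⁻] = 3.1×10⁻¹⁰
Since Q (3.1×10⁻¹⁰) is less than Ksp (5.2×10⁻⁹), no BaCO₃ precipitates.

No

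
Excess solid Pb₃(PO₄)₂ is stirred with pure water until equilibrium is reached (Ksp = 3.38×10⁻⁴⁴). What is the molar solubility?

Pb₃(PO₄)₂(s) ⇌ 3 Pb²⁺(aq) + 2 PO₄³⁻(aq)
For each mole of Pb₃(PO₄)₂ that dissolves per liter, [Pb²⁺] = 3s and [PO₄³⁻] = 2s; let s denote this solubility.
Ksp = [Pb²⁺]^3[PO₄³⁻]^2 = (3s)^3 · (2s)^2 = 108s^5
108s^5 = 3.38×10⁻⁴⁴  ⇒  s^5 = 3.13×10⁻⁴⁶
Taking the 5th root, s = 7.93×10⁻¹⁰ mol/L.

7.93×10⁻¹⁰ M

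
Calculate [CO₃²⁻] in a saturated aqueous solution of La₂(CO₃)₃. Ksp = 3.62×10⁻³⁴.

2.41×10⁻⁷ M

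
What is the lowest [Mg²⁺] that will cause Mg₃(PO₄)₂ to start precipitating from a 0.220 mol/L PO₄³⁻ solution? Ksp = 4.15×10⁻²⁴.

4.41×10⁻⁸ M

Precipitation begins when Q = Ksp.
Mg₃(PO₄)₂(s) ⇌ 3 Mg²⁺(aq) + 2 PO₄³⁻(aq)
Ksp = [Mg²⁺]^3[PO₄³⁻]^2 = [Mg²⁺]^3(0.220)^2
[Mg²⁺]^3 = 4.15×10⁻²⁴ / (0.220)^2 = 8.57×10⁻²³
[Mg²⁺] = 4.41×10⁻⁸ mol/L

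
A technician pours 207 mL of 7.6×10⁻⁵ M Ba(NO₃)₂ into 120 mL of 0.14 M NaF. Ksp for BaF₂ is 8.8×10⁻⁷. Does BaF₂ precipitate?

No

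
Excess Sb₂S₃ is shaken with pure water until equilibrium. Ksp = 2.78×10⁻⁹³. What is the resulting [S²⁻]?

3.62×10⁻¹⁹ M

Sb₂S₃(s) ⇌ 2 Sb³⁺(aq) + 3 S²⁻(aq)
If s mol/L of Sb₂S₃ dissolves, [Sb³⁺] = 2s and [S²⁻] = 3s.
Ksp = [Sb³⁺]^2[S²⁻]^3 = (2s)^2 · (3s)^3 = 108s^5 = 2.78×10⁻⁹³
s = 1.21×10⁻¹⁹ mol L⁻¹
[S²⁻] = 3s = 3.62×10⁻¹⁹ mol L⁻¹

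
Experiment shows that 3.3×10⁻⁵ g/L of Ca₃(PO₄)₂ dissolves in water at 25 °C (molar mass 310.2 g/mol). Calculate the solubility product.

Ksp = 1.5×10⁻³³

s = (3.3×10⁻⁵ g L⁻¹)/(310.2 g mol⁻¹) = 1.064×10⁻⁷ M
Ca₃(PO₄)₂(s) ⇌ 3 Ca²⁺(aq) + 2 PO₄³⁻(aq)
Call the molar solubility s, so that [Ca²⁺] = 3s and [PO₄³⁻] = 2s.
Ksp = [Ca²⁺]^3[PO₄³⁻]^2 = (3s)^3 · (2s)^2 = 108s^5
Ksp = 108 × (1.064×10⁻⁷)^5 = 1.5×10⁻³³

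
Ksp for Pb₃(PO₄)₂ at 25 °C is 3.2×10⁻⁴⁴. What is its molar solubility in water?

7.8×10⁻¹⁰ M

Pb₃(PO₄)₂(s) ⇌ 3 Pb²⁺(aq) + 2 PO₄³⁻(aq)
With molar solubility s: [Pb²⁺] = 3s, [PO₄³⁻] = 2s.
Ksp = [Pb²⁺]^3[PO₄³⁻]^2 = (3s)^3 · (2s)^2 = 108s^5
108s^5 = 3.2×10⁻⁴⁴  ⇒  s^5 = 3.0×10⁻⁴⁶
Taking the 5th root, s = 7.8×10⁻¹⁰ M.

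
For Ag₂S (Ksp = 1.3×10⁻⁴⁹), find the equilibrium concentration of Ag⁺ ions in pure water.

Ag₂S(s) ⇌ 2 Ag⁺(aq) + S²⁻(aq)
For each mole of Ag₂S that dissolves per liter, [Ag⁺] = 2s and [S²⁻] = s; let s denote this solubility.
Ksp = [Ag⁺]^2[S²⁻] = (2s)^2 · s = 4s^3 = 1.3×10⁻⁴⁹
s = 3.2×10⁻¹⁷ mol/L
[Ag⁺] = 2s = 6.4×10⁻¹⁷ mol/L

6.4×10⁻¹⁷ M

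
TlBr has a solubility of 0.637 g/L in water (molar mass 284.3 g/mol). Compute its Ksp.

Convert to molarity: s = 0.637 / 284.3 = 2.2406×10⁻³ mol/L
TlBr(s) ⇌ Tl⁺(aq) + Br⁻(aq)
For each mole of TlBr that dissolves per liter, [Tl⁺] = s and [Br⁻] = s; let s denote this solubility.
Ksp = [Tl⁺][Br⁻] = s · s = s^2
Ksp = (2.2406×10⁻³)^2 = 5.02×10⁻⁶

Ksp = 5.02×10⁻⁶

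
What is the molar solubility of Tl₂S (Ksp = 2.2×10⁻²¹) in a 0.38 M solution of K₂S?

3.8×10⁻¹¹ M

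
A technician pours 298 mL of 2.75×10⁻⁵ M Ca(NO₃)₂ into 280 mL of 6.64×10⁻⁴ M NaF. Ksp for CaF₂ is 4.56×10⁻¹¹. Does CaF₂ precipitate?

No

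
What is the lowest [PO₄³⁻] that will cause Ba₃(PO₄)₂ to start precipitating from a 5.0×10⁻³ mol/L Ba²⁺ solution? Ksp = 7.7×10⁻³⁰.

Precipitation of each salt begins when its ion product equals Ksp.
Ba₃(PO₄)₂(s) ⇌ 3 Ba²⁺(aq) + 2 PO₄³⁻(aq)
Ksp = [Ba²⁺]^3[PO₄³⁻]^2 = [PO₄³⁻]^2(5.0×10⁻³)^3
[PO₄³⁻]^2 = 7.7×10⁻³⁰ / (5.0×10⁻³)^3 = 6.2×10⁻²³
[PO₄³⁻] = 7.8×10⁻¹² mol/L

7.8×10⁻¹² M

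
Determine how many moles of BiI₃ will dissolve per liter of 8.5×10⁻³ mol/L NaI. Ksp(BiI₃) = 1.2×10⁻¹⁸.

2.0×10⁻¹² M

BiI₃(s) ⇌ Bi³⁺(aq) + 3 I⁻(aq)
With I⁻ already at 8.5×10⁻³ mol/L and s small, take [I⁻] ≈ 8.5×10⁻³ mol/L and [Bi³⁺] = s.
Ksp = [Bi³⁺][I⁻]^3 = s(8.5×10⁻³)^3
s = 1.2×10⁻¹⁸ / (8.5×10⁻³)^3 = 2.0×10⁻¹²
s = 2.0×10⁻¹² mol/L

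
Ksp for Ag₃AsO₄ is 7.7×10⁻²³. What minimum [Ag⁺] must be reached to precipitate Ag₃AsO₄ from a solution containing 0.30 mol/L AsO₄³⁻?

6.4×10⁻⁸ M

Each salt precipitates once Q = Ksp for that salt.
Ag₃AsO₄(s) ⇌ 3 Ag⁺(aq) + AsO₄³⁻(aq)
Ksp = [Ag⁺]^3[AsO₄³⁻] = [Ag⁺]^3(0.30)
[Ag⁺]^3 = 7.7×10⁻²³ / (0.30) = 2.6×10⁻²²
[Ag⁺] = 6.4×10⁻⁸ mol/L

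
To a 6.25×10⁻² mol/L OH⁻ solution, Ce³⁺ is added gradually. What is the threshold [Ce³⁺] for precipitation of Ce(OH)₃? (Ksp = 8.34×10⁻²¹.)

3.42×10⁻¹⁷ M

Precipitation of each salt begins when its ion product equals Ksp.
Ce(OH)₃(s) ⇌ Ce³⁺(aq) + 3 OH⁻(aq)
Ksp = [Ce³⁺][OH⁻]^3 = [Ce³⁺](6.25×10⁻²)^3
[Ce³⁺] = 8.34×10⁻²¹ / (6.25×10⁻²)^3 = 3.42×10⁻¹⁷
[Ce³⁺] = 3.42×10⁻¹⁷ mol/L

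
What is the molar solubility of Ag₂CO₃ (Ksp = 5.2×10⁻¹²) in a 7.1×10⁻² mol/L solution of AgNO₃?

1.0×10⁻⁹ M

Ag₂CO₃(s) ⇌ 2 Ag⁺(aq) + CO₃²⁻(aq)
With Ag⁺ already at 7.1×10⁻² mol/L and s small, take [Ag⁺] ≈ 7.1×10⁻² mol/L and [CO₃²⁻] = s.
Ksp = [Ag⁺]^2[CO₃²⁻] = (7.1×10⁻²)^2s
s = 5.2×10⁻¹² / (7.1×10⁻²)^2 = 1.0×10⁻⁹
s = 1.0×10⁻⁹ mol/L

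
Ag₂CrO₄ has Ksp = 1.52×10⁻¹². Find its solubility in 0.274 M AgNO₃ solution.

2.02×10⁻¹¹ M

Ag₂CrO₄(s) ⇌ 2 Ag⁺(aq) + CrO₄²⁻(aq)
Let s be the solubility of Ag₂CrO₄ here. The common ion gives [Ag⁺] ≈ 0.274 M, and [CrO₄²⁻] = s.
Ksp = [Ag⁺]^2[CrO₄²⁻] = (0.274)^2s
s = 1.52×10⁻¹² / (0.274)^2 = 2.02×10⁻¹¹
s = 2.02×10⁻¹¹ M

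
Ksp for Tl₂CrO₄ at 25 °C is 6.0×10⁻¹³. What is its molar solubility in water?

5.3×10⁻⁵ M

Tl₂CrO₄(s) ⇌ 2 Tl⁺(aq) + CrO₄²⁻(aq)
With molar solubility s: [Tl⁺] = 2s, [CrO₄²⁻] = s.
Ksp = [Tl⁺]^2[CrO₄²⁻] = (2s)^2 · s = 4s^3
4s^3 = 6.0×10⁻¹³  ⇒  s^3 = 1.5×10⁻¹³
Taking the 3rd root, s = 5.3×10⁻⁵ M.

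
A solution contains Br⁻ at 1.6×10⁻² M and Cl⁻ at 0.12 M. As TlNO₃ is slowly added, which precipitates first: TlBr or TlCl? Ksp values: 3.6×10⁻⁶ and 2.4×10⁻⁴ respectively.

A salt starts to precipitate once the ion product Q reaches its Ksp.
For TlBr: [Tl⁺] = (Ksp/[Br⁻]) = 2.3×10⁻⁴ M
For TlCl: [Tl⁺] = (Ksp/[Cl⁻]) = 2.0×10⁻³ M
TlBr requires the lower [Tl⁺], so it precipitates first.

TlBr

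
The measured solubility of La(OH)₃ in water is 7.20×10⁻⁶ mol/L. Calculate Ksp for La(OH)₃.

La(OH)₃(s) ⇌ La³⁺(aq) + 3 OH⁻(aq)
Let s be the molar solubility. Then [La³⁺] = s and [OH⁻] = 3s.
Ksp = [La³⁺][OH⁻]^3 = s · (3s)^3 = 27s^4
Ksp = 27 × (7.20×10⁻⁶)^4 = 7.26×10⁻²⁰

Ksp = 7.26×10⁻²⁰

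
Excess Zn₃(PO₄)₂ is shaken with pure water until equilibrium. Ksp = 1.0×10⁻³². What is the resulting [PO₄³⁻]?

3.1×10⁻⁷ M

Zn₃(PO₄)₂(s) ⇌ 3 Zn²⁺(aq) + 2 PO₄³⁻(aq)
Call the molar solubility s, so that [Zn²⁺] = 3s and [PO₄³⁻] = 2s.
Ksp = [Zn²⁺]^3[PO₄³⁻]^2 = (3s)^3 · (2s)^2 = 108s^5 = 1.0×10⁻³²
s = 1.6×10⁻⁷ M
[PO₄³⁻] = 2s = 3.1×10⁻⁷ M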